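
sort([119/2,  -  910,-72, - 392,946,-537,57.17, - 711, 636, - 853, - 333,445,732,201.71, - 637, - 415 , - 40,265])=[-910, - 853, - 711,- 637, - 537, - 415,  -  392, - 333, - 72, - 40, 57.17,119/2, 201.71,265,445, 636,732 , 946]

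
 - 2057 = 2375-4432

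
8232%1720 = 1352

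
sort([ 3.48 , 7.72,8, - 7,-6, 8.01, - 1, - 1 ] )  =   [ -7 , - 6 , - 1  ,  -  1 , 3.48, 7.72, 8,8.01]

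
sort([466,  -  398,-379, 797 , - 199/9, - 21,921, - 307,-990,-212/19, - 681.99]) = [ - 990, - 681.99,-398,-379,-307, - 199/9 ,-21, - 212/19,  466,797, 921 ]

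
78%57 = 21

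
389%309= 80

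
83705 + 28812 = 112517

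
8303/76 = 109 + 1/4= 109.25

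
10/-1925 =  - 1 + 383/385=-0.01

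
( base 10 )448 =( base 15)1ED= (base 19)14b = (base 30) ES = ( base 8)700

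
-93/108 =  - 31/36 =- 0.86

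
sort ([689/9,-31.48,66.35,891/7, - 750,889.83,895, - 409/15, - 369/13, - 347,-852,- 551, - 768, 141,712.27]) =[-852, - 768, - 750 , - 551,  -  347, - 31.48, - 369/13, - 409/15, 66.35, 689/9,891/7, 141,712.27,889.83, 895]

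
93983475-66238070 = 27745405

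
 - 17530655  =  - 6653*2635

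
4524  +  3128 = 7652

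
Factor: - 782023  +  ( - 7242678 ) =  - 8024701^1 = - 8024701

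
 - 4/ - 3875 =4/3875 = 0.00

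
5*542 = 2710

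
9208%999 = 217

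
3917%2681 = 1236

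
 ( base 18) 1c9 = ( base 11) 45A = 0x225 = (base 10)549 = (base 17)1f5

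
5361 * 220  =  1179420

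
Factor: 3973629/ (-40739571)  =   - 1324543/13579857 = - 3^(  -  2)*11^1 * 120413^1*1508873^ (-1) 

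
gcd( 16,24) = 8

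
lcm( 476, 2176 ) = 15232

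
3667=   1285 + 2382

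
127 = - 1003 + 1130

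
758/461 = 758/461 = 1.64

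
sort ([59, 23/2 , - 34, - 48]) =[ -48, - 34, 23/2, 59 ] 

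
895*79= 70705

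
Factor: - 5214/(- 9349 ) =2^1* 3^1*11^1*79^1 * 9349^ ( - 1)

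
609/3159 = 203/1053 =0.19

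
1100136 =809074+291062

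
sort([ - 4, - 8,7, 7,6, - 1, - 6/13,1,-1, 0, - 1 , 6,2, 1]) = [ - 8, - 4 ,  -  1, - 1, - 1 , - 6/13, 0 , 1,1,2,  6,6,7,7 ]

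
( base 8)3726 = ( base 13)BB4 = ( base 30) 26Q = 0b11111010110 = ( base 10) 2006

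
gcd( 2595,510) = 15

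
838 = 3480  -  2642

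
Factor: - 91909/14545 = -5^ ( - 1 )*2909^( - 1 )*91909^1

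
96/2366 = 48/1183 = 0.04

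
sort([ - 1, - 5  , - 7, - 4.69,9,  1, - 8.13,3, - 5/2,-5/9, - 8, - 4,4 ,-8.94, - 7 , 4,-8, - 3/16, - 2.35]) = [ - 8.94, - 8.13, - 8, - 8,-7, - 7, - 5,  -  4.69, - 4, - 5/2, - 2.35, - 1 ,- 5/9, -3/16,1,3 , 4, 4,9]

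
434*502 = 217868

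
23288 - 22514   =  774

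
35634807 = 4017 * 8871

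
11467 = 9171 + 2296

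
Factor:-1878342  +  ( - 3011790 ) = - 4890132=- 2^2*3^7 *13^1*43^1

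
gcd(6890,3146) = 26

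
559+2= 561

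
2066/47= 2066/47 = 43.96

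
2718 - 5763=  - 3045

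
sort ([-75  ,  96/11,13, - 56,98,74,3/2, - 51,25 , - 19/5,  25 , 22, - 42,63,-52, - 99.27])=[ - 99.27, - 75, - 56, - 52, - 51, - 42, - 19/5 , 3/2, 96/11,13,22,25,25,63,74, 98 ] 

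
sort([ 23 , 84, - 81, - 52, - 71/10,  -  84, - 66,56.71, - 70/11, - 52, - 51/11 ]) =[-84, - 81, - 66 , - 52, - 52, -71/10,-70/11, - 51/11, 23, 56.71  ,  84] 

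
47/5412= 47/5412  =  0.01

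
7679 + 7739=15418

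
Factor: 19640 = 2^3* 5^1* 491^1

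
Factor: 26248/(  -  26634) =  - 2^2*3^( - 1)*17^1*23^( - 1) =- 68/69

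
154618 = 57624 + 96994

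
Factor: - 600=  - 2^3*3^1*5^2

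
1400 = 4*350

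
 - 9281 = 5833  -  15114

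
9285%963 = 618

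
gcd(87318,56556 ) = 18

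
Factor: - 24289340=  - 2^2*5^1*79^1*15373^1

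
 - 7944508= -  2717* 2924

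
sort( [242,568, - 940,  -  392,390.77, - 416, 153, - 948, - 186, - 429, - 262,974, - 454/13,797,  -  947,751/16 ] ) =[-948, - 947,-940, - 429, -416, - 392, - 262, - 186, - 454/13, 751/16,153, 242,  390.77,568, 797,974 ]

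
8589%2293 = 1710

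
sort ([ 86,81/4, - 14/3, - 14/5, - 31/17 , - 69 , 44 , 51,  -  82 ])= [-82, -69,  -  14/3, - 14/5, - 31/17,81/4,44, 51,86]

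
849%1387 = 849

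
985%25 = 10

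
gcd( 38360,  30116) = 4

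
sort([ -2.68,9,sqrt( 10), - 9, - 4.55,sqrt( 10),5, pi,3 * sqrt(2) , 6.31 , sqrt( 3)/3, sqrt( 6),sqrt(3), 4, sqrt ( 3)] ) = [ - 9, - 4.55, - 2.68,sqrt( 3)/3,sqrt(3) , sqrt( 3),sqrt( 6),pi, sqrt( 10),sqrt( 10),4,3* sqrt( 2), 5,6.31,9]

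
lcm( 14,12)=84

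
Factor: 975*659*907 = 582770175 = 3^1*5^2*13^1*659^1 * 907^1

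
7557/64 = 7557/64 =118.08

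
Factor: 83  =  83^1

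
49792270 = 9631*5170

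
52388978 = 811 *64598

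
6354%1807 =933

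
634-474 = 160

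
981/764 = 1+ 217/764 = 1.28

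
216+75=291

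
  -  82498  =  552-83050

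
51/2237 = 51/2237=0.02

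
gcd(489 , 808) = 1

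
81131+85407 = 166538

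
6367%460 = 387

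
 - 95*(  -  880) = 83600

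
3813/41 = 93 = 93.00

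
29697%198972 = 29697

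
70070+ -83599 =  - 13529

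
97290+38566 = 135856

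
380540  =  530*718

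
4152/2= 2076 = 2076.00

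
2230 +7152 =9382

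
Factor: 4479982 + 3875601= 8355583^1 =8355583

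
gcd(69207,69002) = 1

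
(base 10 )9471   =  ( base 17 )1fd2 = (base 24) gaf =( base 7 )36420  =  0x24ff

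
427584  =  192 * 2227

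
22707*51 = 1158057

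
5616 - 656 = 4960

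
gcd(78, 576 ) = 6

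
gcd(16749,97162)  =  1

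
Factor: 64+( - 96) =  -32 = -2^5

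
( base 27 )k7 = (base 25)lm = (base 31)hk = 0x223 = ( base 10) 547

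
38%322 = 38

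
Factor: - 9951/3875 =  - 321/125 = -  3^1*5^( - 3)*107^1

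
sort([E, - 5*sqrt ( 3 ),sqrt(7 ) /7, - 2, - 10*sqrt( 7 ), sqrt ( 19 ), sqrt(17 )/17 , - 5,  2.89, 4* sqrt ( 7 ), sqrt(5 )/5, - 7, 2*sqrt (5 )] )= [ - 10* sqrt( 7),  -  5*sqrt( 3 ), - 7, -5, - 2,sqrt(17 ) /17,sqrt(7) /7, sqrt( 5 )/5,E,2.89,  sqrt (19 ),2*sqrt ( 5 ),4*sqrt( 7 )] 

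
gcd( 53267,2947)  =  1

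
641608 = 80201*8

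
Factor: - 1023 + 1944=3^1*307^1 = 921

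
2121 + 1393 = 3514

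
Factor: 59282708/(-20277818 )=- 29641354/10138909=- 2^1*11^( - 1)*67^( - 1)*107^1*13757^ ( - 1)*138511^1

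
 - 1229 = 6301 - 7530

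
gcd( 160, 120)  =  40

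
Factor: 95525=5^2*3821^1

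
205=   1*205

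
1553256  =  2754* 564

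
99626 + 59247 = 158873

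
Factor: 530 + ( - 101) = 429  =  3^1 *11^1*13^1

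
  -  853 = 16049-16902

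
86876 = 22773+64103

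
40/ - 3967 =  - 40/3967 = - 0.01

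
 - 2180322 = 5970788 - 8151110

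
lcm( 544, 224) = 3808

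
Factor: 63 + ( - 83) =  - 20 = - 2^2*5^1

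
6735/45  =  149  +  2/3 = 149.67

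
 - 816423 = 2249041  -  3065464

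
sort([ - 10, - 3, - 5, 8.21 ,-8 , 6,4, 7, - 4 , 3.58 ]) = [ - 10, - 8, -5, - 4,  -  3,3.58, 4 , 6,  7,  8.21 ]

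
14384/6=7192/3   =  2397.33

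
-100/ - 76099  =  100/76099  =  0.00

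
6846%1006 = 810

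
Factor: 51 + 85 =2^3*17^1 = 136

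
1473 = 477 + 996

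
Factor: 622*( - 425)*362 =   -  95694700 =- 2^2*5^2*17^1*181^1* 311^1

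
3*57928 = 173784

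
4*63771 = 255084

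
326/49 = 326/49 = 6.65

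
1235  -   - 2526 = 3761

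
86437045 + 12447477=98884522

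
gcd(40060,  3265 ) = 5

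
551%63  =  47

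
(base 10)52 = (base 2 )110100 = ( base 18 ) 2G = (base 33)1j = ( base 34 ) 1i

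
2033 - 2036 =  - 3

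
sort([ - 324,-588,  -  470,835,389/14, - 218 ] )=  [-588, - 470, -324,-218,  389/14, 835 ] 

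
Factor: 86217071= 577^1*149423^1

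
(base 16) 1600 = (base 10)5632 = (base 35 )4KW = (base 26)88g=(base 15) 1a07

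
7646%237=62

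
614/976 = 307/488 = 0.63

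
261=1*261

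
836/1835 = 836/1835 = 0.46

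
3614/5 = 3614/5 = 722.80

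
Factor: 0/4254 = 0 = 0^1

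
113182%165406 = 113182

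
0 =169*0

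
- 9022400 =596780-9619180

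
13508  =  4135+9373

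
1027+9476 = 10503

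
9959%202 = 61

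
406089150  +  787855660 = 1193944810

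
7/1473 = 7/1473 = 0.00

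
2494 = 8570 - 6076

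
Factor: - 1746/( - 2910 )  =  3/5 = 3^1*5^(-1) 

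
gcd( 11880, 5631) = 3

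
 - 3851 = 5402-9253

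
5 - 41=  - 36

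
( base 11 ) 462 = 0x228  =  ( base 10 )552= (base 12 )3A0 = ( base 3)202110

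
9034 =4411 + 4623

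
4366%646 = 490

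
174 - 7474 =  - 7300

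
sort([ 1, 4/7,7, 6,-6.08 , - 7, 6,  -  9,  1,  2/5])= [  -  9, - 7 ,-6.08, 2/5, 4/7, 1, 1,6, 6, 7]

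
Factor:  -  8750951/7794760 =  - 2^( - 3)* 5^ ( - 1)*11^1*241^1*3301^1*194869^( - 1) 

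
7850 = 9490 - 1640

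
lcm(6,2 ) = 6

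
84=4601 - 4517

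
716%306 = 104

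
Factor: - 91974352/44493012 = - 2^2 * 3^(  -  2) * 72701^( -1)*338141^1 = - 1352564/654309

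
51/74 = 51/74 = 0.69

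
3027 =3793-766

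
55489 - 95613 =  - 40124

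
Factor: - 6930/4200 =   -  33/20 = - 2^( - 2 )*3^1 * 5^(- 1 )*11^1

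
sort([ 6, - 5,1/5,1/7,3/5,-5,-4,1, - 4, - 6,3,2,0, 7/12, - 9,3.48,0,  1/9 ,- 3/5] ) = [ - 9, -6, - 5, - 5, - 4, - 4, - 3/5,0,0 , 1/9, 1/7,1/5, 7/12,3/5,1, 2,3,3.48, 6]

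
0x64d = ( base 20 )40d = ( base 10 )1613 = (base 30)1NN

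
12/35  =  12/35 = 0.34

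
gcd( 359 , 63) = 1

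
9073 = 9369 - 296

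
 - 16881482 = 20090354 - 36971836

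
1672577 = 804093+868484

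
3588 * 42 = 150696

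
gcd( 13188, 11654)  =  2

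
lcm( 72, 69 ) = 1656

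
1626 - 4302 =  - 2676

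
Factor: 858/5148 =2^ ( - 1 ) * 3^ ( - 1 ) = 1/6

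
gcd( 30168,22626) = 7542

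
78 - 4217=-4139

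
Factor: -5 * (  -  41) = 205 = 5^1*41^1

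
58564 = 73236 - 14672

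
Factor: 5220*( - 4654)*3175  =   - 2^3*3^2*5^3*13^1*29^1*127^1*179^1 = - 77133069000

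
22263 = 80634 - 58371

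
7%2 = 1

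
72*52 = 3744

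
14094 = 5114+8980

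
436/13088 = 109/3272 = 0.03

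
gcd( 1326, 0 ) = 1326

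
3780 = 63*60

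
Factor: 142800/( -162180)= -2^2 * 3^( - 1) * 5^1 *7^1*53^( - 1 )  =  -  140/159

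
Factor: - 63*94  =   - 2^1 *3^2*7^1*47^1= - 5922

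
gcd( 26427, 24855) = 3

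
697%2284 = 697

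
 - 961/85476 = - 1 + 84515/85476 = -0.01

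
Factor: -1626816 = - 2^6 * 3^1 * 37^1*229^1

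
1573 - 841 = 732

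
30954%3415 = 219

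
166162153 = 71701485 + 94460668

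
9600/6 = 1600 = 1600.00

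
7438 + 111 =7549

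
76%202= 76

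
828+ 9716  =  10544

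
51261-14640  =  36621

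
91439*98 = 8961022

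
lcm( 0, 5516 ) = 0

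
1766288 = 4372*404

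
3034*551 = 1671734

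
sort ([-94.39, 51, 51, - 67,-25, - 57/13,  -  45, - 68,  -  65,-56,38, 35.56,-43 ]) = [-94.39, - 68,-67, - 65,- 56, - 45,-43,-25,-57/13, 35.56, 38  ,  51, 51]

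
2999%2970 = 29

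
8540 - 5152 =3388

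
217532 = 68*3199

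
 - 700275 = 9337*( - 75)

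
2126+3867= 5993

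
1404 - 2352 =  - 948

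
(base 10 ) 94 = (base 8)136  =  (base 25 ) 3j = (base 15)64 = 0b1011110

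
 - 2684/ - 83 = 2684/83 = 32.34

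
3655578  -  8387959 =-4732381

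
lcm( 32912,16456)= 32912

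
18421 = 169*109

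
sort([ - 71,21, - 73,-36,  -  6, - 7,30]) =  [ - 73, - 71, - 36 ,  -  7, - 6, 21,30 ] 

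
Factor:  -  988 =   -  2^2 *13^1 * 19^1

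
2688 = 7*384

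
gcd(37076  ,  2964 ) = 52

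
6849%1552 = 641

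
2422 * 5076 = 12294072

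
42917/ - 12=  - 3577 + 7/12 = - 3576.42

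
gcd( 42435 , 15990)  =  615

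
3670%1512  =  646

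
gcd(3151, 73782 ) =1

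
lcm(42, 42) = 42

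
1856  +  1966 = 3822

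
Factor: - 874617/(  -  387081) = 291539/129027 = 3^( - 1 )*41^( - 1 )  *  1049^(-1)*291539^1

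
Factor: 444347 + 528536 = 307^1*3169^1 =972883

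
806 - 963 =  - 157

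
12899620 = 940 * 13723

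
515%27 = 2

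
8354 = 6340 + 2014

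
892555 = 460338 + 432217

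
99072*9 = 891648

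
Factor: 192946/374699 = 362/703= 2^1*19^ ( - 1)*37^( - 1 )*181^1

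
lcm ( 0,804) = 0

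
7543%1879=27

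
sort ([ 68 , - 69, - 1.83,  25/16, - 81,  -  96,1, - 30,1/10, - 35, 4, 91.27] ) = [ - 96 , - 81 , - 69, - 35  , - 30, - 1.83, 1/10  ,  1,25/16,4,68, 91.27 ]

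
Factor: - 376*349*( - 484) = 2^5*11^2*47^1*349^1 = 63512416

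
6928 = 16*433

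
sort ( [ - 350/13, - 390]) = [ - 390 , - 350/13]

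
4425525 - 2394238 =2031287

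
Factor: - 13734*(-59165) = 812572110 =2^1* 3^2*5^1*7^1*109^1*  11833^1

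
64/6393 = 64/6393 = 0.01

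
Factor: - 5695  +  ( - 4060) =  - 9755 =- 5^1*1951^1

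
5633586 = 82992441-77358855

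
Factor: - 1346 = -2^1*673^1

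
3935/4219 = 3935/4219 = 0.93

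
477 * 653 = 311481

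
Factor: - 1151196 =  -  2^2 * 3^1*23^1 * 43^1*97^1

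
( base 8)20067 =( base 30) 94R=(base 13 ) 39a5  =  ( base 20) 10c7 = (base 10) 8247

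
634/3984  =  317/1992   =  0.16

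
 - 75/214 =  - 75/214 = - 0.35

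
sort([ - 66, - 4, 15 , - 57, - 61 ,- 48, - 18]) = [-66  ,- 61 , -57, - 48, - 18, - 4, 15] 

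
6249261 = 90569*69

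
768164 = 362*2122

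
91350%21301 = 6146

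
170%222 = 170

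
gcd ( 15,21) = 3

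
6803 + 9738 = 16541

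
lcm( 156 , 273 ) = 1092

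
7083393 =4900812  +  2182581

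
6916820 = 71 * 97420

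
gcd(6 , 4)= 2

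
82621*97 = 8014237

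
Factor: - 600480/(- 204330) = 2^4*3^2 *7^( - 2) = 144/49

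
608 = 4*152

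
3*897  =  2691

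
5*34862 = 174310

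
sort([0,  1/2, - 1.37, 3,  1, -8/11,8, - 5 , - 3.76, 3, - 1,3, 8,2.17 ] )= [ - 5 , - 3.76, - 1.37, - 1, - 8/11,0,1/2, 1 , 2.17,3,3, 3,8, 8 ] 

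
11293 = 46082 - 34789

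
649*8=5192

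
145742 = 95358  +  50384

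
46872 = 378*124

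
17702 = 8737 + 8965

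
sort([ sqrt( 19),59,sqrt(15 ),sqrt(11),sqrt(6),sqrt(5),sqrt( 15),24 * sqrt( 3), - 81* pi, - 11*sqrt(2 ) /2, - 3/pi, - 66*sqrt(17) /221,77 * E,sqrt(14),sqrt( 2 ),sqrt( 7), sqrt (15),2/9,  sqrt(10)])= [ - 81  *pi,-11*sqrt( 2) /2, -66*sqrt(17 ) /221,-3/pi,2/9, sqrt(2),sqrt( 5),sqrt(6), sqrt (7),sqrt(10 ),sqrt( 11),  sqrt(14),  sqrt(  15),sqrt(15), sqrt(15 ),  sqrt( 19),24*sqrt (3),59,77 * E]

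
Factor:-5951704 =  - 2^3*11^1*47^1*1439^1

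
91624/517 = 177 + 115/517 = 177.22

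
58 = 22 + 36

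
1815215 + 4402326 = 6217541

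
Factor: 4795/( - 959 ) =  - 5^1 = - 5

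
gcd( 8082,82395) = 9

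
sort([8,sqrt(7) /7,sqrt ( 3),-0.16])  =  [ - 0.16, sqrt(7 )/7,  sqrt( 3),8 ]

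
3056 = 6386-3330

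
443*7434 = 3293262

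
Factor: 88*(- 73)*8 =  -51392 = -2^6*11^1 * 73^1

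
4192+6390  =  10582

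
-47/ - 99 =47/99 = 0.47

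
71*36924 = 2621604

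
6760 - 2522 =4238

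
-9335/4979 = -2+ 623/4979 = -1.87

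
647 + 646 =1293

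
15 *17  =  255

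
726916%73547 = 64993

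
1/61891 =1/61891 = 0.00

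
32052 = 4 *8013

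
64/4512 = 2/141 = 0.01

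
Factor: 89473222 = 2^1*53^1*844087^1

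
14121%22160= 14121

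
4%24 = 4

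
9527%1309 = 364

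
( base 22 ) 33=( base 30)29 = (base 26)2h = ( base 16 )45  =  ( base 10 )69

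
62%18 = 8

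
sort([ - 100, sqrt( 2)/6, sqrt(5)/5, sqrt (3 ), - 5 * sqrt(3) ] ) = [ - 100,-5*sqrt( 3 ) , sqrt( 2 ) /6,sqrt( 5 )/5,sqrt( 3)]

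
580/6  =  290/3 = 96.67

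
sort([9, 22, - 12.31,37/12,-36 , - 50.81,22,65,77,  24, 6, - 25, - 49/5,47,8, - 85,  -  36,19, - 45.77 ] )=[ - 85, - 50.81,  -  45.77, - 36, - 36, -25,- 12.31, - 49/5,37/12, 6,8, 9,19,22,22,24,47, 65,77 ]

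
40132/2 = 20066 = 20066.00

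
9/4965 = 3/1655 = 0.00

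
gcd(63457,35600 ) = 89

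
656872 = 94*6988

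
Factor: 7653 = 3^1 * 2551^1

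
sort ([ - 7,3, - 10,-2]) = [ - 10, - 7,  -  2, 3]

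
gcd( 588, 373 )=1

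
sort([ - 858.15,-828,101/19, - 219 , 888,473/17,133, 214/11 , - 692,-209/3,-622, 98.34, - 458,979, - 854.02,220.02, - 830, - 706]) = [ - 858.15,-854.02,  -  830, - 828, - 706, -692, - 622, - 458, - 219, - 209/3,  101/19 , 214/11,473/17,98.34,133, 220.02,888,979 ]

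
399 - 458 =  - 59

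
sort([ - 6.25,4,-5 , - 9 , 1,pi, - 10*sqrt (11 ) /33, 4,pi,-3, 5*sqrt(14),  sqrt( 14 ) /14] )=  [-9, - 6.25,-5, - 3, - 10*sqrt(11)/33,sqrt(14) /14,1,pi,pi, 4,  4, 5*sqrt ( 14)]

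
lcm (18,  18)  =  18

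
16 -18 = -2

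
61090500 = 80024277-18933777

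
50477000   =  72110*700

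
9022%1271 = 125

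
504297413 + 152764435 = 657061848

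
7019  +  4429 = 11448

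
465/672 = 155/224=0.69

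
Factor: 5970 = 2^1 * 3^1*5^1*199^1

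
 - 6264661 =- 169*37069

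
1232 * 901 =1110032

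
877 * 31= 27187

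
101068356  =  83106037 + 17962319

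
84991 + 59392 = 144383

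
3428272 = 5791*592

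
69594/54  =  1288 + 7/9  =  1288.78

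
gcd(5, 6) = 1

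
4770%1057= 542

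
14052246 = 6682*2103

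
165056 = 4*41264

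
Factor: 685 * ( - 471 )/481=-322635/481= -  3^1*5^1*13^( - 1 ) * 37^( - 1)*137^1* 157^1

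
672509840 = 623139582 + 49370258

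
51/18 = 2+5/6= 2.83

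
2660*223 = 593180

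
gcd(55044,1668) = 1668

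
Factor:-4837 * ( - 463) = 2239531 = 7^1*463^1 * 691^1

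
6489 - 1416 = 5073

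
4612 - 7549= - 2937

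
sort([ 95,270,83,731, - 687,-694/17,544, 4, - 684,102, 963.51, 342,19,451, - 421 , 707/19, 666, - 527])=[ - 687, - 684, - 527,-421, - 694/17,4,  19,707/19,83  ,  95,102,270,342,451, 544,  666,731, 963.51]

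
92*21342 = 1963464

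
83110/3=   27703 + 1/3= 27703.33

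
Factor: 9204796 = 2^2*2301199^1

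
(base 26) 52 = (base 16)84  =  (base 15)8c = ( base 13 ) a2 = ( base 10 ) 132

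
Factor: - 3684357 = -3^2*179^1*2287^1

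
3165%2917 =248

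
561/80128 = 561/80128 = 0.01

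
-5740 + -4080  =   - 9820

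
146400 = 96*1525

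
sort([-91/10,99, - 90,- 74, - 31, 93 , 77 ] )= [-90, - 74, - 31,-91/10, 77, 93,99 ]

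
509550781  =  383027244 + 126523537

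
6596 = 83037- 76441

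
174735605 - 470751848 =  - 296016243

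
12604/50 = 6302/25 = 252.08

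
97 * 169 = 16393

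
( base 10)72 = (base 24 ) 30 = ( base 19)3f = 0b1001000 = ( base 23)33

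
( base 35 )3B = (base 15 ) 7B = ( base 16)74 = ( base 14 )84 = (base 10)116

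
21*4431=93051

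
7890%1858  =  458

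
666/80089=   666/80089  =  0.01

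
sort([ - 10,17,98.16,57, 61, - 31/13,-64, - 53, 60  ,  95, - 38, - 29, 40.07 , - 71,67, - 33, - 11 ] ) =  [ - 71,  -  64, - 53, - 38, -33, - 29, - 11, - 10, - 31/13, 17, 40.07,57,60,61,  67, 95 , 98.16]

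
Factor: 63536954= 2^1*13^1*2443729^1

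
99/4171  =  99/4171  =  0.02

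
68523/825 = 22841/275= 83.06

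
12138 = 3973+8165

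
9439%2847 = 898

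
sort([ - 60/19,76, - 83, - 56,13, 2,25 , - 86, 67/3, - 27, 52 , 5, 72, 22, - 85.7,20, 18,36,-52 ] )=[-86,-85.7 , - 83, - 56, - 52,  -  27, - 60/19,2,5,13,18 , 20 , 22,67/3,25, 36, 52, 72,76]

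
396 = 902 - 506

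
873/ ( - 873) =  - 1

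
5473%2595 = 283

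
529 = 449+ 80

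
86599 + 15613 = 102212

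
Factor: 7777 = 7^1*11^1*101^1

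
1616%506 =98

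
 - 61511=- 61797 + 286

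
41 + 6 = 47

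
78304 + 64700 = 143004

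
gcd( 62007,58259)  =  1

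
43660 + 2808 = 46468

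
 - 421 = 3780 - 4201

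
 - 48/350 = -24/175 = - 0.14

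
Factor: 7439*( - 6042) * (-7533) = 338581517454 = 2^1 * 3^6*  19^1*31^1*43^1*53^1*173^1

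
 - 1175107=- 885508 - 289599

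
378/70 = 27/5 = 5.40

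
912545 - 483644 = 428901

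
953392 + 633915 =1587307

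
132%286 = 132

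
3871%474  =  79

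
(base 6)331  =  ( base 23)5c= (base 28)4F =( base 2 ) 1111111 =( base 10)127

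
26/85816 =13/42908 = 0.00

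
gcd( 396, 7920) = 396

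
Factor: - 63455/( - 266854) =2^( - 1) * 5^1*37^1 * 389^ ( - 1) = 185/778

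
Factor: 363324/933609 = 2^2*13^1*17^1 * 137^1*311203^ ( - 1)= 121108/311203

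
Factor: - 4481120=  - 2^5*5^1*7^1*4001^1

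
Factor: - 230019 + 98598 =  - 3^1 * 71^1*  617^1=- 131421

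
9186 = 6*1531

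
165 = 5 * 33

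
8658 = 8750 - 92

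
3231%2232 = 999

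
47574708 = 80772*589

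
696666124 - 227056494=469609630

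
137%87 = 50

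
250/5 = 50 = 50.00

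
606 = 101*6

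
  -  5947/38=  - 313/2 = -156.50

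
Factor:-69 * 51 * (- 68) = 2^2*3^2*17^2*23^1  =  239292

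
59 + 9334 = 9393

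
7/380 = 7/380 = 0.02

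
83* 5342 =443386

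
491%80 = 11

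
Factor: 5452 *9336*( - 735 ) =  - 2^5 * 3^2*5^1*7^2*29^1*47^1*389^1=-  37411405920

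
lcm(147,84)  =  588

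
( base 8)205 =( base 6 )341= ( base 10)133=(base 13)A3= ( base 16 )85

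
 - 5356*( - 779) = 4172324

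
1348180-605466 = 742714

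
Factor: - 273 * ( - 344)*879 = 2^3 * 3^2*7^1 * 13^1 * 43^1*293^1=82548648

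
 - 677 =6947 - 7624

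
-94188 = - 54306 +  - 39882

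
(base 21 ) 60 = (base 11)105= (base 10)126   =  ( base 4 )1332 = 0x7e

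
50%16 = 2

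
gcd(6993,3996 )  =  999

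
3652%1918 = 1734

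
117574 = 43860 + 73714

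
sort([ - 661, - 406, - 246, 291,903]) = [ - 661 , - 406, - 246, 291, 903 ]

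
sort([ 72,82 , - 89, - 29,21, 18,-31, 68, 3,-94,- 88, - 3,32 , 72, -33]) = [ -94, - 89 ,- 88, - 33,- 31, - 29, - 3,3, 18,21 , 32,68,72, 72,82]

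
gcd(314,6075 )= 1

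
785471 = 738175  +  47296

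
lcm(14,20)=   140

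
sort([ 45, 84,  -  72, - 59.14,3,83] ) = [ - 72,-59.14,3, 45,  83,84 ] 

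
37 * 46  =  1702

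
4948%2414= 120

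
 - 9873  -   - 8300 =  - 1573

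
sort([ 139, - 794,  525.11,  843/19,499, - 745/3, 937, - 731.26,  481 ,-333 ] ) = [ - 794, -731.26, - 333 , - 745/3  ,  843/19,139  ,  481,499  ,  525.11,937 ]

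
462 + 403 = 865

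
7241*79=572039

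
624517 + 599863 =1224380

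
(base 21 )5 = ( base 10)5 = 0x5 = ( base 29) 5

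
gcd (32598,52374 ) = 6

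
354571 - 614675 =-260104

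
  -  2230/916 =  - 3  +  259/458 = - 2.43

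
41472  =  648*64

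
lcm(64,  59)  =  3776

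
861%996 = 861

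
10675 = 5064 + 5611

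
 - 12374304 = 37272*( - 332)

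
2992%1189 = 614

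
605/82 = 7 + 31/82 = 7.38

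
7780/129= 7780/129 = 60.31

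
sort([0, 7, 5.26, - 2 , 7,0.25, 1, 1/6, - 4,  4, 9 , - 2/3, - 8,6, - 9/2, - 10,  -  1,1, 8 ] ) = [ -10,-8, - 9/2, - 4, - 2, - 1, - 2/3,  0, 1/6, 0.25 , 1, 1, 4, 5.26,6, 7, 7, 8  ,  9] 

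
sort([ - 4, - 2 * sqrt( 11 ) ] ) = [ - 2 * sqrt( 11), - 4]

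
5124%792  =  372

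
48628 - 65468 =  - 16840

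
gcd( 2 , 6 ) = 2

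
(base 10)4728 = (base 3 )20111010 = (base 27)6D3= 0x1278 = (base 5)122403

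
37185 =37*1005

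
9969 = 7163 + 2806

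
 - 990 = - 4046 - -3056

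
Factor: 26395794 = 2^1*3^4 * 162937^1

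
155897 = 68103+87794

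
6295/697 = 9 + 22/697 = 9.03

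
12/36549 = 4/12183 = 0.00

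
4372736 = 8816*496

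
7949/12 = 662 + 5/12= 662.42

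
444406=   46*9661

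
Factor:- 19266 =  - 2^1*3^1 * 13^2*19^1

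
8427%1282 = 735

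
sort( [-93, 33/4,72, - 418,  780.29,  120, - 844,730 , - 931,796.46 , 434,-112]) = [ - 931,- 844, - 418,  -  112 , - 93,33/4,72,  120 , 434, 730, 780.29 , 796.46 ] 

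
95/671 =95/671=0.14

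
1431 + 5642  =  7073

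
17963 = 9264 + 8699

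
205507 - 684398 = - 478891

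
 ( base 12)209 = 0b100101001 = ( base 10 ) 297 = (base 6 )1213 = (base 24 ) C9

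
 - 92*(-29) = 2668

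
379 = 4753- 4374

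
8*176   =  1408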